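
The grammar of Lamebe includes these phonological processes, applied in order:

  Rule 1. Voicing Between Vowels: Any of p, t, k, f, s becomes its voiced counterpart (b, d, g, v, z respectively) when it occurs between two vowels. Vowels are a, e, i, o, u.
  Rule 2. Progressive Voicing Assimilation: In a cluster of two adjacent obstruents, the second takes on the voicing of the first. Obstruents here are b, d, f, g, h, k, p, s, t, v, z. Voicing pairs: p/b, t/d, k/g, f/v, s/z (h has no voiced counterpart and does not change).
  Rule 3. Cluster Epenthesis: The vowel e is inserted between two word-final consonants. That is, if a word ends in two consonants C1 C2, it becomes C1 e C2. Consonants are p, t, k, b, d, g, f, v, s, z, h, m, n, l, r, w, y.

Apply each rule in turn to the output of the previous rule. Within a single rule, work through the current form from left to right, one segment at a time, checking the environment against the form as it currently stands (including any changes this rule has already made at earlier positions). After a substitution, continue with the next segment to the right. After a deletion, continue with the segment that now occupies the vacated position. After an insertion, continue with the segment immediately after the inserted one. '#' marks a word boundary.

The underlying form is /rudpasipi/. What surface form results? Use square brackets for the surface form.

Rule 1 Voicing Between Vowels: [rudpasipi] → [rudpazibi]
Rule 2 Progressive Voicing Assimilation: [rudpazibi] → [rudbazibi]
Rule 3 Cluster Epenthesis: no change — [rudbazibi]

[rudbazibi]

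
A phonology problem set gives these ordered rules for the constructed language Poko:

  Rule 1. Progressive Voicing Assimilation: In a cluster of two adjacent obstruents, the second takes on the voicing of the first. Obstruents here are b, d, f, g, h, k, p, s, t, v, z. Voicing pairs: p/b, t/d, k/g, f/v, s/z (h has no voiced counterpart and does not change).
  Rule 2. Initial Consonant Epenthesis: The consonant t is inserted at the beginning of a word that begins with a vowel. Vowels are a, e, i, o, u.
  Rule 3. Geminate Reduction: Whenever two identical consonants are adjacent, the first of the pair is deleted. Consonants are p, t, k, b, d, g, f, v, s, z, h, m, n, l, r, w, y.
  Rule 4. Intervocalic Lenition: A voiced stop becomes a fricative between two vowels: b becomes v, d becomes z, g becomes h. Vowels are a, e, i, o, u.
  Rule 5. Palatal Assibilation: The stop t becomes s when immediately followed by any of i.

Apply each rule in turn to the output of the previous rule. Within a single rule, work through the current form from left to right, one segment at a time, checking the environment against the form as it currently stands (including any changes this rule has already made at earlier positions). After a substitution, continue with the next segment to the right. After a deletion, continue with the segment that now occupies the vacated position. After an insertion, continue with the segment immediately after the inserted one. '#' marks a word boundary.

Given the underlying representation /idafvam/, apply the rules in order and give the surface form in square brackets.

[sizafam]

Rule 1 Progressive Voicing Assimilation: [idafvam] → [idaffam]
Rule 2 Initial Consonant Epenthesis: [idaffam] → [tidaffam]
Rule 3 Geminate Reduction: [tidaffam] → [tidafam]
Rule 4 Intervocalic Lenition: [tidafam] → [tizafam]
Rule 5 Palatal Assibilation: [tizafam] → [sizafam]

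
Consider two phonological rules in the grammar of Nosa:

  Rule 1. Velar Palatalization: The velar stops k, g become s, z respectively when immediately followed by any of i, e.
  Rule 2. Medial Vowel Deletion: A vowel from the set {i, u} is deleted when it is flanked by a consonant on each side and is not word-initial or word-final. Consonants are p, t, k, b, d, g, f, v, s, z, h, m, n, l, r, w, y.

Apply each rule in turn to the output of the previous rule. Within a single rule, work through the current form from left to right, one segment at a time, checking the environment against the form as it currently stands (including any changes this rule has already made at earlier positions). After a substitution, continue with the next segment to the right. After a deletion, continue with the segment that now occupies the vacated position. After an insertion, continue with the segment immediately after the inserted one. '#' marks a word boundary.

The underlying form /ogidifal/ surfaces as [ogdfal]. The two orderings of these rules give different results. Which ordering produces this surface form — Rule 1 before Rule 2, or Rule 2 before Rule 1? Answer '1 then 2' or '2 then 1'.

Order 1 then 2:
  1 Velar Palatalization: [ogidifal] → [ozidifal]
  2 Medial Vowel Deletion: [ozidifal] → [ozdfal]
  result: [ozdfal]
Order 2 then 1:
  2 Medial Vowel Deletion: [ogidifal] → [ogdfal]
  1 Velar Palatalization: no change — [ogdfal]
  result: [ogdfal]

2 then 1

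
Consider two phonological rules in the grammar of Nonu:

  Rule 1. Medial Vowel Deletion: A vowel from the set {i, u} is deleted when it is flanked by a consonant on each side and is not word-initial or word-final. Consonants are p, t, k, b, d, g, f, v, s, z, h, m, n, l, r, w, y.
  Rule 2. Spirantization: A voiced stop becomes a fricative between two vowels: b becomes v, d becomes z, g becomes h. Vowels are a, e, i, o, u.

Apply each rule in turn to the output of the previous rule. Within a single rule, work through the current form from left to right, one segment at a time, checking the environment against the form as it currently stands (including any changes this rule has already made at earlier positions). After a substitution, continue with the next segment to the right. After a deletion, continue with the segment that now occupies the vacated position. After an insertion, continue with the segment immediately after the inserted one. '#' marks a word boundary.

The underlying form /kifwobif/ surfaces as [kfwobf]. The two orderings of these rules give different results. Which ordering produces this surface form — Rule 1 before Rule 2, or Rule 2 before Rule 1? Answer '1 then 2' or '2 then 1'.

Order 1 then 2:
  1 Medial Vowel Deletion: [kifwobif] → [kfwobf]
  2 Spirantization: no change — [kfwobf]
  result: [kfwobf]
Order 2 then 1:
  2 Spirantization: [kifwobif] → [kifwovif]
  1 Medial Vowel Deletion: [kifwovif] → [kfwovf]
  result: [kfwovf]

1 then 2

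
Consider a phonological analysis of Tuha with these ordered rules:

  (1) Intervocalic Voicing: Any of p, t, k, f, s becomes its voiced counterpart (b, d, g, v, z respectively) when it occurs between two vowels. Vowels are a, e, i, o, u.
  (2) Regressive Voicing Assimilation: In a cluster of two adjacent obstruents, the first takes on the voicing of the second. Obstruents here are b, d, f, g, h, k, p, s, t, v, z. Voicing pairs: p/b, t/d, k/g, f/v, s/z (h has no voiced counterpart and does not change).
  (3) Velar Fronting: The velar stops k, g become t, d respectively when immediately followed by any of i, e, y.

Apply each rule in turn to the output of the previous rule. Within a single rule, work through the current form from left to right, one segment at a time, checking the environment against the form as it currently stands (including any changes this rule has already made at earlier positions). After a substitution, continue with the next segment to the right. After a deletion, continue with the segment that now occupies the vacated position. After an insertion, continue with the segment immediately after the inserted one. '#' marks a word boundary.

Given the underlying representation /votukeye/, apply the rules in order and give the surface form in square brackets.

[vodudeye]

(1) Intervocalic Voicing: [votukeye] → [vodugeye]
(2) Regressive Voicing Assimilation: no change — [vodugeye]
(3) Velar Fronting: [vodugeye] → [vodudeye]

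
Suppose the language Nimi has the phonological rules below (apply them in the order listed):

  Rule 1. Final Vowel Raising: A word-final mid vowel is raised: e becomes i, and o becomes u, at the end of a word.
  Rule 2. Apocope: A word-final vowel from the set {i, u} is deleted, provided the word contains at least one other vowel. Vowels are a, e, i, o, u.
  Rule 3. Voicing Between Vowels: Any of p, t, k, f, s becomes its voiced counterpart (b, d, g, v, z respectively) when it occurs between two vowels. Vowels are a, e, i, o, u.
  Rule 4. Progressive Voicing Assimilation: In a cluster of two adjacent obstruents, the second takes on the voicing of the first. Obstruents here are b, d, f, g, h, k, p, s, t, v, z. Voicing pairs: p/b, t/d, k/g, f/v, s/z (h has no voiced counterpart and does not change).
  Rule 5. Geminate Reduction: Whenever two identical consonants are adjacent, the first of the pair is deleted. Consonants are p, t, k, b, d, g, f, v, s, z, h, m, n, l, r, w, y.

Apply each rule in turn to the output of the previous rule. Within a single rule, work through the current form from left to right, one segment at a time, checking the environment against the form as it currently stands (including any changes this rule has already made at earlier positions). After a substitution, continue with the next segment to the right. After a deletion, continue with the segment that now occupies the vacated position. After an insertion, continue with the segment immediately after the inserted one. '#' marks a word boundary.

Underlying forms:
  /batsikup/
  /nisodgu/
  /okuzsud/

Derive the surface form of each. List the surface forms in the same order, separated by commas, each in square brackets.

[batsigup], [nizodg], [oguzud]

/batsikup/:
  Rule 1 Final Vowel Raising: no change — [batsikup]
  Rule 2 Apocope: no change — [batsikup]
  Rule 3 Voicing Between Vowels: [batsikup] → [batsigup]
  Rule 4 Progressive Voicing Assimilation: no change — [batsigup]
  Rule 5 Geminate Reduction: no change — [batsigup]
/nisodgu/:
  Rule 1 Final Vowel Raising: no change — [nisodgu]
  Rule 2 Apocope: [nisodgu] → [nisodg]
  Rule 3 Voicing Between Vowels: [nisodg] → [nizodg]
  Rule 4 Progressive Voicing Assimilation: no change — [nizodg]
  Rule 5 Geminate Reduction: no change — [nizodg]
/okuzsud/:
  Rule 1 Final Vowel Raising: no change — [okuzsud]
  Rule 2 Apocope: no change — [okuzsud]
  Rule 3 Voicing Between Vowels: [okuzsud] → [oguzsud]
  Rule 4 Progressive Voicing Assimilation: [oguzsud] → [oguzzud]
  Rule 5 Geminate Reduction: [oguzzud] → [oguzud]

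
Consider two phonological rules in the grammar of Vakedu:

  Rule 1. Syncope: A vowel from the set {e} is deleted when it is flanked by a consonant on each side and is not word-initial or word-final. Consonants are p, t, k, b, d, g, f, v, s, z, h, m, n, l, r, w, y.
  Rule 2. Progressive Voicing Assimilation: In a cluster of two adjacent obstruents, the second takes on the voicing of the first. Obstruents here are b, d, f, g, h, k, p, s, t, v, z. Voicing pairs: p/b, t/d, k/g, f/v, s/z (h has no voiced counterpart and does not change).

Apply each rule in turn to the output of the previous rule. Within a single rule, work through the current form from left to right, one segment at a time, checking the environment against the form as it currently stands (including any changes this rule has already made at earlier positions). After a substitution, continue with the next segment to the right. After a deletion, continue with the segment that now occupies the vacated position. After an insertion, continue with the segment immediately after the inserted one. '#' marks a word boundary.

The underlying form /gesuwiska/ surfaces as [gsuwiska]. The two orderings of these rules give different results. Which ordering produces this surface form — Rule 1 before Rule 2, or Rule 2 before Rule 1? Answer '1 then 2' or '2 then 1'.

2 then 1

Order 1 then 2:
  1 Syncope: [gesuwiska] → [gsuwiska]
  2 Progressive Voicing Assimilation: [gsuwiska] → [gzuwiska]
  result: [gzuwiska]
Order 2 then 1:
  2 Progressive Voicing Assimilation: no change — [gesuwiska]
  1 Syncope: [gesuwiska] → [gsuwiska]
  result: [gsuwiska]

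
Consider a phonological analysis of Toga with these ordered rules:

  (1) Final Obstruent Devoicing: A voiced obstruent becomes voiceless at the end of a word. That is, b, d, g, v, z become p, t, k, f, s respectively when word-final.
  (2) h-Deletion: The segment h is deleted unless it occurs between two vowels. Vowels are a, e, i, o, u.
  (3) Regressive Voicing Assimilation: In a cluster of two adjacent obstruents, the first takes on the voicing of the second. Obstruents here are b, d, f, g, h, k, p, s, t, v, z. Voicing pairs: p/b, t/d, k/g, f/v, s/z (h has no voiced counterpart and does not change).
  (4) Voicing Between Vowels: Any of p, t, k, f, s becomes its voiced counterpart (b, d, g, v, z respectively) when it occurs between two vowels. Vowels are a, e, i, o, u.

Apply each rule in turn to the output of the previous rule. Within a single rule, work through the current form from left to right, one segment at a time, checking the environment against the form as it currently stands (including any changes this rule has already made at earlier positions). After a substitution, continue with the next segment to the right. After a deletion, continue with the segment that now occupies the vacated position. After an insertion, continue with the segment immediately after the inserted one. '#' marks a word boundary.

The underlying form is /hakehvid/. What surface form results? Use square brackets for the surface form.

[agevit]

(1) Final Obstruent Devoicing: [hakehvid] → [hakehvit]
(2) h-Deletion: [hakehvit] → [akevit]
(3) Regressive Voicing Assimilation: no change — [akevit]
(4) Voicing Between Vowels: [akevit] → [agevit]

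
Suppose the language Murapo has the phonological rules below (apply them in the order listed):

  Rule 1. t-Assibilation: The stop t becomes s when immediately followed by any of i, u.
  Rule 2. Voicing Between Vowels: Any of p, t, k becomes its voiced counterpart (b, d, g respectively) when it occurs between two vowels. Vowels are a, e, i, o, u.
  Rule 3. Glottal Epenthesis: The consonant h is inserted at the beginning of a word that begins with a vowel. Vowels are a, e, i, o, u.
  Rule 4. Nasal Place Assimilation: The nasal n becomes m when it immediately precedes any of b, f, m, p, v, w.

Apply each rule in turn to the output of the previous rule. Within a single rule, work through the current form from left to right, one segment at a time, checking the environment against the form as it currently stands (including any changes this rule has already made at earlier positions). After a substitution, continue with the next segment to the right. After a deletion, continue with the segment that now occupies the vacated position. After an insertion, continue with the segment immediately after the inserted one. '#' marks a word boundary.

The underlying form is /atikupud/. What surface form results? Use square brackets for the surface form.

[hasigubud]

Rule 1 t-Assibilation: [atikupud] → [asikupud]
Rule 2 Voicing Between Vowels: [asikupud] → [asigubud]
Rule 3 Glottal Epenthesis: [asigubud] → [hasigubud]
Rule 4 Nasal Place Assimilation: no change — [hasigubud]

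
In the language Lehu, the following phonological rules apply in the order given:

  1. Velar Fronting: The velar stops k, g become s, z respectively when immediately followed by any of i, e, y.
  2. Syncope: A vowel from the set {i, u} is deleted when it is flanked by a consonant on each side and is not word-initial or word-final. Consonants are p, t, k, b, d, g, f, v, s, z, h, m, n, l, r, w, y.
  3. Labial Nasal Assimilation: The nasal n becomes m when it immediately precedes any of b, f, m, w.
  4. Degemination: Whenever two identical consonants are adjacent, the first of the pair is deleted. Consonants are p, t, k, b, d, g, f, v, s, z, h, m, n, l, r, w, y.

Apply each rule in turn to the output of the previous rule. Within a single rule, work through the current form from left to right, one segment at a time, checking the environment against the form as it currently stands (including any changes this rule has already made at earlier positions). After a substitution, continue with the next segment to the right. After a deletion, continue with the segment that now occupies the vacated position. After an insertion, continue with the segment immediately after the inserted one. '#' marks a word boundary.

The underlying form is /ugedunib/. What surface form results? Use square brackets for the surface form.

1 Velar Fronting: [ugedunib] → [uzedunib]
2 Syncope: [uzedunib] → [uzednb]
3 Labial Nasal Assimilation: [uzednb] → [uzedmb]
4 Degemination: no change — [uzedmb]

[uzedmb]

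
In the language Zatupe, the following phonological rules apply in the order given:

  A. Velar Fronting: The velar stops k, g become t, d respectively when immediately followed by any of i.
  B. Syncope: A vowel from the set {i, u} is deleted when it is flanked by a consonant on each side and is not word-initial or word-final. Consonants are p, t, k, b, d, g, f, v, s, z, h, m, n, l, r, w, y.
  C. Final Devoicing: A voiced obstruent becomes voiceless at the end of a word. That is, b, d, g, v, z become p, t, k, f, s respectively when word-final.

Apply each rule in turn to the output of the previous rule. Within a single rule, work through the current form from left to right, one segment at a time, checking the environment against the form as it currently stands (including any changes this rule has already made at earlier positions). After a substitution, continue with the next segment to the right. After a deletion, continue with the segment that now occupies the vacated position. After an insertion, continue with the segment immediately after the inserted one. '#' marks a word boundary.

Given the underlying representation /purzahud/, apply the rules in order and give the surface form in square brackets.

[przaht]

A Velar Fronting: no change — [purzahud]
B Syncope: [purzahud] → [przahd]
C Final Devoicing: [przahd] → [przaht]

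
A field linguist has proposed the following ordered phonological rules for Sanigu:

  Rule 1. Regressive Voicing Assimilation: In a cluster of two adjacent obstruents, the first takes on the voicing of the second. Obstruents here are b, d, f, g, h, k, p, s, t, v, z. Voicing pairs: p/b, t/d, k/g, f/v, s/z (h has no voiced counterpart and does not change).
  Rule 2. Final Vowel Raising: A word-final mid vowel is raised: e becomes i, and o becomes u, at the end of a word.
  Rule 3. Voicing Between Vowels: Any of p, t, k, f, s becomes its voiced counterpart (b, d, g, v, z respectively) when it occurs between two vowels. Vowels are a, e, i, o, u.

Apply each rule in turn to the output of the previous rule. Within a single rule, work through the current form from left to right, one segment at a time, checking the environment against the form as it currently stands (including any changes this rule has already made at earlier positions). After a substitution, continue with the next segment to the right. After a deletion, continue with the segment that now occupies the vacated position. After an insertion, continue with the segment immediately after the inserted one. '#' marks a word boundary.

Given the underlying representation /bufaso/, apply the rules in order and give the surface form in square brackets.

Rule 1 Regressive Voicing Assimilation: no change — [bufaso]
Rule 2 Final Vowel Raising: [bufaso] → [bufasu]
Rule 3 Voicing Between Vowels: [bufasu] → [buvazu]

[buvazu]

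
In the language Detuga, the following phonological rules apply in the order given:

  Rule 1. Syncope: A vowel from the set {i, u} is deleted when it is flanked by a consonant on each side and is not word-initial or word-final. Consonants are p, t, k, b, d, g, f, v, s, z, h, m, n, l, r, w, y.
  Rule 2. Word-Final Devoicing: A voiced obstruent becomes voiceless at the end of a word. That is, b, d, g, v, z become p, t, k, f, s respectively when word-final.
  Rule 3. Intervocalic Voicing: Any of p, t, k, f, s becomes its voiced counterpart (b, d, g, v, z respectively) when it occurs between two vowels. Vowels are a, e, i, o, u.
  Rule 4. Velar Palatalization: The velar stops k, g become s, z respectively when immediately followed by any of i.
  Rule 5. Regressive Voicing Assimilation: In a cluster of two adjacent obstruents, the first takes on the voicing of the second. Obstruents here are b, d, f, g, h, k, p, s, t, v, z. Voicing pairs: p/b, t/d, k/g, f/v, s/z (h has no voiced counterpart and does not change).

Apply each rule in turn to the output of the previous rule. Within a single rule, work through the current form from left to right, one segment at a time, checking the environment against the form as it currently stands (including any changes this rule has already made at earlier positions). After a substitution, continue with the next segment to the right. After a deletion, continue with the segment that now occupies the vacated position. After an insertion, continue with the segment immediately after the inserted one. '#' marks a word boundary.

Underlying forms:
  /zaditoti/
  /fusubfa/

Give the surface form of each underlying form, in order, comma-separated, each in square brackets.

/zaditoti/:
  Rule 1 Syncope: [zaditoti] → [zadtoti]
  Rule 2 Word-Final Devoicing: no change — [zadtoti]
  Rule 3 Intervocalic Voicing: [zadtoti] → [zadtodi]
  Rule 4 Velar Palatalization: no change — [zadtodi]
  Rule 5 Regressive Voicing Assimilation: [zadtodi] → [zattodi]
/fusubfa/:
  Rule 1 Syncope: [fusubfa] → [fsbfa]
  Rule 2 Word-Final Devoicing: no change — [fsbfa]
  Rule 3 Intervocalic Voicing: no change — [fsbfa]
  Rule 4 Velar Palatalization: no change — [fsbfa]
  Rule 5 Regressive Voicing Assimilation: [fsbfa] → [fzpfa]

[zattodi], [fzpfa]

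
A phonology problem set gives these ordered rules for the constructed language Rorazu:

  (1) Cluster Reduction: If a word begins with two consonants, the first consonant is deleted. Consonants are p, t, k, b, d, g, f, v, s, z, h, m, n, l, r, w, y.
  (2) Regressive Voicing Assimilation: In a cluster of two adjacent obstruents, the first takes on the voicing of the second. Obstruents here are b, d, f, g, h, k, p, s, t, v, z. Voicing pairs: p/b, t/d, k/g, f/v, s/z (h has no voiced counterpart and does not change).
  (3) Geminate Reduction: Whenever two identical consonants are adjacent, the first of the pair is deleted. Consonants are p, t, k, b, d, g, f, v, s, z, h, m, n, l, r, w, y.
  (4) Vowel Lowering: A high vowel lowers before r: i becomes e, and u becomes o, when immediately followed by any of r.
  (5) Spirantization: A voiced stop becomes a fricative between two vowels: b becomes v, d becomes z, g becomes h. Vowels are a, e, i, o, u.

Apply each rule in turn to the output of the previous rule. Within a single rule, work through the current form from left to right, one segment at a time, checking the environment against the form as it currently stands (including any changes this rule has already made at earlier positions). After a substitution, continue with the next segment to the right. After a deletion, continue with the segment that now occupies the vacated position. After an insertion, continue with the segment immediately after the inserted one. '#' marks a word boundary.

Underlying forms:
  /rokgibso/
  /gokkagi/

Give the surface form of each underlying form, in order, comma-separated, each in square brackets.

[rohipso], [gokahi]

/rokgibso/:
  (1) Cluster Reduction: no change — [rokgibso]
  (2) Regressive Voicing Assimilation: [rokgibso] → [roggipso]
  (3) Geminate Reduction: [roggipso] → [rogipso]
  (4) Vowel Lowering: no change — [rogipso]
  (5) Spirantization: [rogipso] → [rohipso]
/gokkagi/:
  (1) Cluster Reduction: no change — [gokkagi]
  (2) Regressive Voicing Assimilation: no change — [gokkagi]
  (3) Geminate Reduction: [gokkagi] → [gokagi]
  (4) Vowel Lowering: no change — [gokagi]
  (5) Spirantization: [gokagi] → [gokahi]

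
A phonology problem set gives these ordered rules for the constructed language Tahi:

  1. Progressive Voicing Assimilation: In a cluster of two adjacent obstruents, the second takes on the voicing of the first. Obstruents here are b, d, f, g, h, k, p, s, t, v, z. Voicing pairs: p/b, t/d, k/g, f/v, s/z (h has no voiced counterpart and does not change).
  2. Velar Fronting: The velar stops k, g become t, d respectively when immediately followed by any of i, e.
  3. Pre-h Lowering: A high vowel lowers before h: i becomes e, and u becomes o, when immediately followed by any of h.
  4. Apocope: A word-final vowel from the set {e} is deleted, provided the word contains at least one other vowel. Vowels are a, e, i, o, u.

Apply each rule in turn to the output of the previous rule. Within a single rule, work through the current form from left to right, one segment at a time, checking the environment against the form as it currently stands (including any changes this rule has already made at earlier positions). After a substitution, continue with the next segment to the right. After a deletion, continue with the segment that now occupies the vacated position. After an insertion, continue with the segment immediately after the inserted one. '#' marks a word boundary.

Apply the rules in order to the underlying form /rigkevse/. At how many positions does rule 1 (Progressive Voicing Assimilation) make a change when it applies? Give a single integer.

1 Progressive Voicing Assimilation: [rigkevse] → [riggevze]
2 Velar Fronting: [riggevze] → [rigdevze]
3 Pre-h Lowering: no change — [rigdevze]
4 Apocope: [rigdevze] → [rigdevz]
Rule 1 changed 2 position(s).

2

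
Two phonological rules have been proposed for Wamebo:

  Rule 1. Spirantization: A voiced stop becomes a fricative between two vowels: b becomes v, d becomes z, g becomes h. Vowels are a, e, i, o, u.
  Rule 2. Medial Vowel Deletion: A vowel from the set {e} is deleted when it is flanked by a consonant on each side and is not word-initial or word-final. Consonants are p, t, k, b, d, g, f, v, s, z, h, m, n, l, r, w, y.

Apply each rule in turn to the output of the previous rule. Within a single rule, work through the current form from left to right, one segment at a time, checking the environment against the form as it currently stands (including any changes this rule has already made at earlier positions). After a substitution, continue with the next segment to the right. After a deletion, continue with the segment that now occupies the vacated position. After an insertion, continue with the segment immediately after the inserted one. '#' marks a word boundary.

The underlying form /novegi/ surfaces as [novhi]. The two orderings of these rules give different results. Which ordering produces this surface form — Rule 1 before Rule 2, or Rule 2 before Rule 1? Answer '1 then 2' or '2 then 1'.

Order 1 then 2:
  1 Spirantization: [novegi] → [novehi]
  2 Medial Vowel Deletion: [novehi] → [novhi]
  result: [novhi]
Order 2 then 1:
  2 Medial Vowel Deletion: [novegi] → [novgi]
  1 Spirantization: no change — [novgi]
  result: [novgi]

1 then 2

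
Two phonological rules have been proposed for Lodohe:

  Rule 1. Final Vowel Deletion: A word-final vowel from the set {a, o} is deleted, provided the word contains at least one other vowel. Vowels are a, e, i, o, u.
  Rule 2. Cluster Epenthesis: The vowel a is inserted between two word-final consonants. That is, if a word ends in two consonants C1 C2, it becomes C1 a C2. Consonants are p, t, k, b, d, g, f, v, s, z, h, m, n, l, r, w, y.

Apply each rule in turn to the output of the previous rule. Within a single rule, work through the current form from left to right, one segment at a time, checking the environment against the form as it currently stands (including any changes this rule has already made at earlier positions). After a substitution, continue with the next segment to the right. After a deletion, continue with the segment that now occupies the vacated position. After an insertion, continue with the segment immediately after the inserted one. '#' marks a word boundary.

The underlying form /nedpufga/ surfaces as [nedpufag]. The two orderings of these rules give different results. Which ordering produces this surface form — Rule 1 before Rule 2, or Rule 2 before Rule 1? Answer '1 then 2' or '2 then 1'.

Order 1 then 2:
  1 Final Vowel Deletion: [nedpufga] → [nedpufg]
  2 Cluster Epenthesis: [nedpufg] → [nedpufag]
  result: [nedpufag]
Order 2 then 1:
  2 Cluster Epenthesis: no change — [nedpufga]
  1 Final Vowel Deletion: [nedpufga] → [nedpufg]
  result: [nedpufg]

1 then 2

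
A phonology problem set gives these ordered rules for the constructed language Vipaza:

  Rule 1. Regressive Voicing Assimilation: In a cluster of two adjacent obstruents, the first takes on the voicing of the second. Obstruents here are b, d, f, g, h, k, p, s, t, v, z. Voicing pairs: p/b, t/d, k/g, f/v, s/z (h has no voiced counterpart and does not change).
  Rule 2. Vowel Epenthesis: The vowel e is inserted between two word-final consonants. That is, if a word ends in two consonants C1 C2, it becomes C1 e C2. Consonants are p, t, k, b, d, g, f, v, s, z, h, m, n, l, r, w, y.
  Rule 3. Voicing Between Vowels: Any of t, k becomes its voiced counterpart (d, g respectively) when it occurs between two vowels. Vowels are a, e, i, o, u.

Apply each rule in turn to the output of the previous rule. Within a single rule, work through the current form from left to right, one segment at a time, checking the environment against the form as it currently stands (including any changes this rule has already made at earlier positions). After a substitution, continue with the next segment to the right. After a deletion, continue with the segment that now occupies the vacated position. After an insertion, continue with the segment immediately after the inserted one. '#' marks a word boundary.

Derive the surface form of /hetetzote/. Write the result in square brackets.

Rule 1 Regressive Voicing Assimilation: [hetetzote] → [hetedzote]
Rule 2 Vowel Epenthesis: no change — [hetedzote]
Rule 3 Voicing Between Vowels: [hetedzote] → [hededzode]

[hededzode]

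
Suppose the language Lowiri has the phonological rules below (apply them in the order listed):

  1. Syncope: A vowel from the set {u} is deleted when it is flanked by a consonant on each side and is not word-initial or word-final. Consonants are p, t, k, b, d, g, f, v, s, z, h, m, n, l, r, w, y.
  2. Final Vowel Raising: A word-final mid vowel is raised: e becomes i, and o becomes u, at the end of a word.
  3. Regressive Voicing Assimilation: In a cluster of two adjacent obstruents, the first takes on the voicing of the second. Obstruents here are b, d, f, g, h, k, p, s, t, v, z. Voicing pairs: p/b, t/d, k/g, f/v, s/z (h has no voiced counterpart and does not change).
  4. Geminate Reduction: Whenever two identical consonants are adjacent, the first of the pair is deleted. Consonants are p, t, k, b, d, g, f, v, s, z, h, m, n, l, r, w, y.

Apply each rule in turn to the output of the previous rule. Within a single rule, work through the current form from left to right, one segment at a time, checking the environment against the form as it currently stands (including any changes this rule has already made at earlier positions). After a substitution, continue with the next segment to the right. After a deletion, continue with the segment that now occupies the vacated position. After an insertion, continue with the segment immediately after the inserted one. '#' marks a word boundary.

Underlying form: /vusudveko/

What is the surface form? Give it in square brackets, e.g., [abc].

[fzdveku]

1 Syncope: [vusudveko] → [vsdveko]
2 Final Vowel Raising: [vsdveko] → [vsdveku]
3 Regressive Voicing Assimilation: [vsdveku] → [fzdveku]
4 Geminate Reduction: no change — [fzdveku]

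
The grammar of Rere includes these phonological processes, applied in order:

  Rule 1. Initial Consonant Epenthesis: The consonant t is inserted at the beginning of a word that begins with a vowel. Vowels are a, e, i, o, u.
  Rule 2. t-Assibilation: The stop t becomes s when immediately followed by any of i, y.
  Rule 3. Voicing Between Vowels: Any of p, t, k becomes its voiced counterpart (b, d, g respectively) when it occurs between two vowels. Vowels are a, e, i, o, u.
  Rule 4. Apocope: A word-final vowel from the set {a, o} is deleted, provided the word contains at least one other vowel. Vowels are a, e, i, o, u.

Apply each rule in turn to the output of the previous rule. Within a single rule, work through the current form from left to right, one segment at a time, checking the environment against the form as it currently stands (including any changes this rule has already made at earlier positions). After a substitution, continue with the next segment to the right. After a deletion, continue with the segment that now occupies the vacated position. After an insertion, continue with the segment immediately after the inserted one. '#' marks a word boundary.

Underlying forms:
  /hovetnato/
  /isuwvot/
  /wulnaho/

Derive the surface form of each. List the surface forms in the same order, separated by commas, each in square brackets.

[hovetnad], [sisuwvot], [wulnah]

/hovetnato/:
  Rule 1 Initial Consonant Epenthesis: no change — [hovetnato]
  Rule 2 t-Assibilation: no change — [hovetnato]
  Rule 3 Voicing Between Vowels: [hovetnato] → [hovetnado]
  Rule 4 Apocope: [hovetnado] → [hovetnad]
/isuwvot/:
  Rule 1 Initial Consonant Epenthesis: [isuwvot] → [tisuwvot]
  Rule 2 t-Assibilation: [tisuwvot] → [sisuwvot]
  Rule 3 Voicing Between Vowels: no change — [sisuwvot]
  Rule 4 Apocope: no change — [sisuwvot]
/wulnaho/:
  Rule 1 Initial Consonant Epenthesis: no change — [wulnaho]
  Rule 2 t-Assibilation: no change — [wulnaho]
  Rule 3 Voicing Between Vowels: no change — [wulnaho]
  Rule 4 Apocope: [wulnaho] → [wulnah]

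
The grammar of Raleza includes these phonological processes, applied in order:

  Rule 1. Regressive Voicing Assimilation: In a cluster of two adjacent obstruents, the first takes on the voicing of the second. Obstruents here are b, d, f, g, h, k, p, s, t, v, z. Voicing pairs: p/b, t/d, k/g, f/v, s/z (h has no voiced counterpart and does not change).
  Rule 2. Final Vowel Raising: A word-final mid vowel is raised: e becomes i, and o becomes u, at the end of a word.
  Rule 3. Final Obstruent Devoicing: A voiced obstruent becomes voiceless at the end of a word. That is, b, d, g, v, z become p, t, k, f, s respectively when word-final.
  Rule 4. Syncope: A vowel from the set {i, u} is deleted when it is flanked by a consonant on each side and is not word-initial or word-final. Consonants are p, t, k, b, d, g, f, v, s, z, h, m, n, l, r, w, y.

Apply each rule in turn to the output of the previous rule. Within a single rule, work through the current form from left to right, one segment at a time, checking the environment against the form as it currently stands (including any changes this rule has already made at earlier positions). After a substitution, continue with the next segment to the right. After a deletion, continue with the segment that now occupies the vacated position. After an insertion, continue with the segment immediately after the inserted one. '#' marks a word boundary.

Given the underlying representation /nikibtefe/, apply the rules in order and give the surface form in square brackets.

Rule 1 Regressive Voicing Assimilation: [nikibtefe] → [nikiptefe]
Rule 2 Final Vowel Raising: [nikiptefe] → [nikiptefi]
Rule 3 Final Obstruent Devoicing: no change — [nikiptefi]
Rule 4 Syncope: [nikiptefi] → [nkptefi]

[nkptefi]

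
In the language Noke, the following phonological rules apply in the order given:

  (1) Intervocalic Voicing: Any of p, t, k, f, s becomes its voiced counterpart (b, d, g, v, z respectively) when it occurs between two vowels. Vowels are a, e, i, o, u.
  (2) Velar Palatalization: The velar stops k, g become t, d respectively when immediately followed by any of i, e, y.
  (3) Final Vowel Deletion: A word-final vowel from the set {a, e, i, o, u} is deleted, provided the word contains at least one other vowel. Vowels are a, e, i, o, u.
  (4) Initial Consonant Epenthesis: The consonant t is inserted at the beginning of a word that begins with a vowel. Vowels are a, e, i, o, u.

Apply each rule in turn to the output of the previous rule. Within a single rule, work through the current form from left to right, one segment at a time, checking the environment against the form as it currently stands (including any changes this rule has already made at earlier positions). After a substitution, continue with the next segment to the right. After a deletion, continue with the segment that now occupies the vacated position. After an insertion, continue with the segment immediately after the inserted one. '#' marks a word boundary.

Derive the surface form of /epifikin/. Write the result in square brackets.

[tebividin]

(1) Intervocalic Voicing: [epifikin] → [ebivigin]
(2) Velar Palatalization: [ebivigin] → [ebividin]
(3) Final Vowel Deletion: no change — [ebividin]
(4) Initial Consonant Epenthesis: [ebividin] → [tebividin]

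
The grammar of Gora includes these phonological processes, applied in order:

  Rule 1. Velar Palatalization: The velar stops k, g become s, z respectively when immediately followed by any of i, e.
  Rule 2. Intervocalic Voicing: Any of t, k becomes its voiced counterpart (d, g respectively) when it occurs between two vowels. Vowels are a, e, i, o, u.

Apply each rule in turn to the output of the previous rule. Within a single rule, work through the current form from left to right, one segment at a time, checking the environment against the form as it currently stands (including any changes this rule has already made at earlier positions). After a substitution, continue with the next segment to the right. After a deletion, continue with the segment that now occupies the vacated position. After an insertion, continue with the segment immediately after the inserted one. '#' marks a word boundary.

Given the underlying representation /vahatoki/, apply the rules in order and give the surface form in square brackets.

Rule 1 Velar Palatalization: [vahatoki] → [vahatosi]
Rule 2 Intervocalic Voicing: [vahatosi] → [vahadosi]

[vahadosi]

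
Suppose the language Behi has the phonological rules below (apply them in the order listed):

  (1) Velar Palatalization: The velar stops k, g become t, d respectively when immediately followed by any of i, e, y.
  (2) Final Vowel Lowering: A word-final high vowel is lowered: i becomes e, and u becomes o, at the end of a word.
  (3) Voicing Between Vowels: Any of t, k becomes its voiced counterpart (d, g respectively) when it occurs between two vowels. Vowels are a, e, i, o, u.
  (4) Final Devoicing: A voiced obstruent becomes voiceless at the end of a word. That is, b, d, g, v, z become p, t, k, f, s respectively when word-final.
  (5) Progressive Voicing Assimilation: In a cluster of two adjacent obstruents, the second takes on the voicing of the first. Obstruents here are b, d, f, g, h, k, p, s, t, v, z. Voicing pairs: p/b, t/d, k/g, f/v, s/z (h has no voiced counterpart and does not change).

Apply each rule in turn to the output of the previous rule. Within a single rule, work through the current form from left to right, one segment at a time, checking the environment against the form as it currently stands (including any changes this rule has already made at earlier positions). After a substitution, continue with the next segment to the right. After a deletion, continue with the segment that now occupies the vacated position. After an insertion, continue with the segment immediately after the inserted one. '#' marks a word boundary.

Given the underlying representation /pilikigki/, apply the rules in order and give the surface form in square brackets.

(1) Velar Palatalization: [pilikigki] → [pilitigti]
(2) Final Vowel Lowering: [pilitigti] → [pilitigte]
(3) Voicing Between Vowels: [pilitigte] → [pilidigte]
(4) Final Devoicing: no change — [pilidigte]
(5) Progressive Voicing Assimilation: [pilidigte] → [pilidigde]

[pilidigde]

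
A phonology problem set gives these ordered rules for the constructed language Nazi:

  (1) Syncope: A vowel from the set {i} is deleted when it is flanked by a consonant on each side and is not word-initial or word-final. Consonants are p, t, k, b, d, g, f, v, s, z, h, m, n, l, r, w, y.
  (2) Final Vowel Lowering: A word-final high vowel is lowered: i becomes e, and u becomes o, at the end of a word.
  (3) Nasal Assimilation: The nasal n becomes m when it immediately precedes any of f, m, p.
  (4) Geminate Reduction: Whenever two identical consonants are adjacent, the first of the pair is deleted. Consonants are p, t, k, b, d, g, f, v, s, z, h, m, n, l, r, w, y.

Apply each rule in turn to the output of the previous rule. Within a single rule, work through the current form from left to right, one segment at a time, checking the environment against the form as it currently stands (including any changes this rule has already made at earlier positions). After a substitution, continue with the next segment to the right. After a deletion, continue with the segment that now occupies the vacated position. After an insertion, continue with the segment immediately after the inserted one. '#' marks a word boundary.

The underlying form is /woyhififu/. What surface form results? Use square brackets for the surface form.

(1) Syncope: [woyhififu] → [woyhffu]
(2) Final Vowel Lowering: [woyhffu] → [woyhffo]
(3) Nasal Assimilation: no change — [woyhffo]
(4) Geminate Reduction: [woyhffo] → [woyhfo]

[woyhfo]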